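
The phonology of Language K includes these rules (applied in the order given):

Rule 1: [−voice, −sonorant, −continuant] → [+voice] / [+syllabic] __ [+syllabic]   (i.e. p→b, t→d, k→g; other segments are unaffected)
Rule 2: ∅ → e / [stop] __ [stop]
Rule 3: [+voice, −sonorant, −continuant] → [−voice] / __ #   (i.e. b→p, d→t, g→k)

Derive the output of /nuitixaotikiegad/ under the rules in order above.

nuidixaodigiegat

Rule 1 (intervocalic voicing): /t/ is a voiceless stop between vowels /i/ and /i/, so it voices to [d]. /t/ is a voiceless stop between vowels /o/ and /i/, so it voices to [d]. /k/ is a voiceless stop between vowels /i/ and /i/, so it voices to [g]. /nuitixaotikiegad/ → nuidixaodigiegad.
Rule 2 (stop-cluster e-epenthesis): no segment meets the environment; /nuidixaodigiegad/ is unchanged.
Rule 3 (final devoicing): /d/ is a voiced stop in word-final position, so it devoices to [t]. /nuidixaodigiegad/ → nuidixaodigiegat.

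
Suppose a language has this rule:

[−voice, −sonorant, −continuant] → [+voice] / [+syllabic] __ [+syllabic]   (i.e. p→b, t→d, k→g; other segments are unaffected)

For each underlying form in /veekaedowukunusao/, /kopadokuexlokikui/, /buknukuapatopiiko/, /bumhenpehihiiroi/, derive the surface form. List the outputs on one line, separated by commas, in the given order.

veegaedowugunusao, kobadoguexlogigui, buknuguabadobiigo, bumhenpehihiiroi

/veekaedowukunusao/: /k/ is a voiceless stop between vowels /e/ and /a/, so it voices to [g]. /k/ is a voiceless stop between vowels /u/ and /u/, so it voices to [g]. → [veegaedowugunusao].
/kopadokuexlokikui/: /p/ is a voiceless stop between vowels /o/ and /a/, so it voices to [b]. /k/ is a voiceless stop between vowels /o/ and /u/, so it voices to [g]. /k/ is a voiceless stop between vowels /o/ and /i/, so it voices to [g]. /k/ is a voiceless stop between vowels /i/ and /u/, so it voices to [g]. → [kobadoguexlogigui].
/buknukuapatopiiko/: /k/ is a voiceless stop between vowels /u/ and /u/, so it voices to [g]. /p/ is a voiceless stop between vowels /a/ and /a/, so it voices to [b]. /t/ is a voiceless stop between vowels /a/ and /o/, so it voices to [d]. /p/ is a voiceless stop between vowels /o/ and /i/, so it voices to [b]. /k/ is a voiceless stop between vowels /i/ and /o/, so it voices to [g]. → [buknuguabadobiigo].
/bumhenpehihiiroi/: the rule's environment is not met; surfaces unchanged as [bumhenpehihiiroi].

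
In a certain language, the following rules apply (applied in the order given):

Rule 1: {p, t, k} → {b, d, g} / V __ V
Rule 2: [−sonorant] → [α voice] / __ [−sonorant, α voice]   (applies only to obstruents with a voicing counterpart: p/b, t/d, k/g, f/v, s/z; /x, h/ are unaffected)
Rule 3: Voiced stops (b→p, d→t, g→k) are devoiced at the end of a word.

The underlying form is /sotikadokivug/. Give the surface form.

sodigadogivuk

Rule 1 (intervocalic voicing): /t/ is a voiceless stop between vowels /o/ and /i/, so it voices to [d]. /k/ is a voiceless stop between vowels /i/ and /a/, so it voices to [g]. /k/ is a voiceless stop between vowels /o/ and /i/, so it voices to [g]. /sotikadokivug/ → sodigadogivug.
Rule 2 (regressive voicing assimilation): no segment meets the environment; /sodigadogivug/ is unchanged.
Rule 3 (final devoicing): /g/ is a voiced stop in word-final position, so it devoices to [k]. /sodigadogivug/ → sodigadogivuk.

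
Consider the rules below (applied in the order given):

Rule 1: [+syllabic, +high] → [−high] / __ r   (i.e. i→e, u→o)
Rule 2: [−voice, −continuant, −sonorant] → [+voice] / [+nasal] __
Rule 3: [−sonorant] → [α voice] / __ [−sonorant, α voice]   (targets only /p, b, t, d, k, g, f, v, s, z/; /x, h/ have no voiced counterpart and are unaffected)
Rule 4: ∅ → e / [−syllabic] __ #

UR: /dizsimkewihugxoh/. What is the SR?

Rule 1 (pre-rhotic lowering): no segment meets the environment; /dizsimkewihugxoh/ is unchanged.
Rule 2 (post-nasal voicing): /k/ is a voiceless stop immediately after the nasal /m/, so it voices to [g]. /dizsimkewihugxoh/ → dizsimgewihugxoh.
Rule 3 (regressive voicing assimilation): /z/ precedes the voiceless obstruent /s/, so it devoices to [s] by assimilation. /g/ precedes the voiceless obstruent /x/, so it devoices to [k] by assimilation. /dizsimgewihugxoh/ → dissimgewihukxoh.
Rule 4 (final e-epenthesis): the form ends in the consonant /h/, so [e] is inserted word-finally. /dissimgewihukxoh/ → dissimgewihukxohe.

dissimgewihukxohe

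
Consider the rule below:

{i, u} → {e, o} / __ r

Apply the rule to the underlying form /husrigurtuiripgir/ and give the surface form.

/u/ is a high vowel immediately before /r/, so it lowers to [o].
/i/ is a high vowel immediately before /r/, so it lowers to [e].
/i/ is a high vowel immediately before /r/, so it lowers to [e].
The other instances of /u/, /i/ do not occur in the required environment and remain unchanged.
Surface form: [husrigortueripger].

husrigortueripger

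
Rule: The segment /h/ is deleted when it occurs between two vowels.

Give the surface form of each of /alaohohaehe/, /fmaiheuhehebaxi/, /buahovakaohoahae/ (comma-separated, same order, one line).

/alaohohaehe/: /h/ occurs between vowels /o/ and /o/, so it deletes. /h/ occurs between vowels /o/ and /a/, so it deletes. /h/ occurs between vowels /e/ and /e/, so it deletes. → [alaooaee].
/fmaiheuhehebaxi/: /h/ occurs between vowels /i/ and /e/, so it deletes. /h/ occurs between vowels /u/ and /e/, so it deletes. /h/ occurs between vowels /e/ and /e/, so it deletes. → [fmaieueebaxi].
/buahovakaohoahae/: /h/ occurs between vowels /a/ and /o/, so it deletes. /h/ occurs between vowels /o/ and /o/, so it deletes. /h/ occurs between vowels /a/ and /a/, so it deletes. → [buaovakaooaae].

alaooaee, fmaieueebaxi, buaovakaooaae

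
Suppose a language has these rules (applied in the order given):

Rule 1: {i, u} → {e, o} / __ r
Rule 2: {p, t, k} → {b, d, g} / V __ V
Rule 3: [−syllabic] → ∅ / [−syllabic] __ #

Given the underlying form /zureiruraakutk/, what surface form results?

Rule 1 (pre-rhotic lowering): /u/ is a high vowel immediately before /r/, so it lowers to [o]. /i/ is a high vowel immediately before /r/, so it lowers to [e]. /u/ is a high vowel immediately before /r/, so it lowers to [o]. /zureiruraakutk/ → zoreeroraakutk.
Rule 2 (intervocalic voicing): /k/ is a voiceless stop between vowels /a/ and /u/, so it voices to [g]. /zoreeroraakutk/ → zoreeroraagutk.
Rule 3 (final cluster simplification): /k/ is the second consonant of a word-final cluster /tk/, so it deletes. /zoreeroraagutk/ → zoreeroraagut.

zoreeroraagut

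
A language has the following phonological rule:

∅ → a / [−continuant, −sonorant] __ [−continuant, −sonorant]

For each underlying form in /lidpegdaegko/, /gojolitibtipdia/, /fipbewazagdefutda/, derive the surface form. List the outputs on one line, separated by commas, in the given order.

/lidpegdaegko/: /d/ and /p/ form a stop–stop cluster, so [a] is inserted between them. /g/ and /d/ form a stop–stop cluster, so [a] is inserted between them. /g/ and /k/ form a stop–stop cluster, so [a] is inserted between them. → [lidapegadaegako].
/gojolitibtipdia/: /b/ and /t/ form a stop–stop cluster, so [a] is inserted between them. /p/ and /d/ form a stop–stop cluster, so [a] is inserted between them. → [gojolitibatipadia].
/fipbewazagdefutda/: /p/ and /b/ form a stop–stop cluster, so [a] is inserted between them. /g/ and /d/ form a stop–stop cluster, so [a] is inserted between them. /t/ and /d/ form a stop–stop cluster, so [a] is inserted between them. → [fipabewazagadefutada].

lidapegadaegako, gojolitibatipadia, fipabewazagadefutada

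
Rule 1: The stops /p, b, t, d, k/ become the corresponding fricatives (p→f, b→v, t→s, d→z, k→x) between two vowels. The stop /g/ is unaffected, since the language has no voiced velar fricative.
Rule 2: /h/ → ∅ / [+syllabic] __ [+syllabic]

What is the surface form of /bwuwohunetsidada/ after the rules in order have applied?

Rule 1 (intervocalic spirantization): /d/ is a stop between vowels /i/ and /a/, so it spirantizes to the fricative [z]. /d/ is a stop between vowels /a/ and /a/, so it spirantizes to the fricative [z]. /bwuwohunetsidada/ → bwuwohunetsizaza.
Rule 2 (intervocalic h-deletion): /h/ occurs between vowels /o/ and /u/, so it deletes. /bwuwohunetsizaza/ → bwuwounetsizaza.

bwuwounetsizaza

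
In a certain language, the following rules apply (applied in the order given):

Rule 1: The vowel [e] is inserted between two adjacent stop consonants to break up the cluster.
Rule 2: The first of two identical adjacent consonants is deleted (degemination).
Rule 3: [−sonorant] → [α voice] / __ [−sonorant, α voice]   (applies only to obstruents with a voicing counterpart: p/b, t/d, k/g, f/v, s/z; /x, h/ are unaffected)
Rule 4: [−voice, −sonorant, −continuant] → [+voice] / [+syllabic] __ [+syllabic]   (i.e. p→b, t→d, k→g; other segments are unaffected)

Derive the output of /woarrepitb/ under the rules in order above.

Rule 1 (stop-cluster e-epenthesis): /t/ and /b/ form a stop–stop cluster, so [e] is inserted between them. /woarrepitb/ → woarrepiteb.
Rule 2 (degemination): /rr/ is a geminate; the first /r/ deletes. /woarrepiteb/ → woarepiteb.
Rule 3 (regressive voicing assimilation): no segment meets the environment; /woarepiteb/ is unchanged.
Rule 4 (intervocalic voicing): /p/ is a voiceless stop between vowels /e/ and /i/, so it voices to [b]. /t/ is a voiceless stop between vowels /i/ and /e/, so it voices to [d]. /woarepiteb/ → woarebideb.

woarebideb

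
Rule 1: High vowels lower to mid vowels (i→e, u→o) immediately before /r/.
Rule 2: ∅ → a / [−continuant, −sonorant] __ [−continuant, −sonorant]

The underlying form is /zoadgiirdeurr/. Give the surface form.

zoadagierdeorr

Rule 1 (pre-rhotic lowering): /i/ is a high vowel immediately before /r/, so it lowers to [e]. /u/ is a high vowel immediately before /r/, so it lowers to [o]. /zoadgiirdeurr/ → zoadgierdeorr.
Rule 2 (stop-cluster a-epenthesis): /d/ and /g/ form a stop–stop cluster, so [a] is inserted between them. /zoadgierdeorr/ → zoadagierdeorr.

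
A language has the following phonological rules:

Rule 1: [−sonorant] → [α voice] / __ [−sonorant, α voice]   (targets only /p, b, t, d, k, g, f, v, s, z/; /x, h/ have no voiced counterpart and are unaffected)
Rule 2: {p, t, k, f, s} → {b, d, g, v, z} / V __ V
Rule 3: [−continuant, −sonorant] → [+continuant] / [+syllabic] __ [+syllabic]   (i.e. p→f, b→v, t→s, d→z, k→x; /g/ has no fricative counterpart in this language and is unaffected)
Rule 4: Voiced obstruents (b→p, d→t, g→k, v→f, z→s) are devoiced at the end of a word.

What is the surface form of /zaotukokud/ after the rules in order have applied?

Rule 1 (regressive voicing assimilation): no segment meets the environment; /zaotukokud/ is unchanged.
Rule 2 (intervocalic voicing): /t/ is a voiceless obstruent between vowels /o/ and /u/, so it voices to [d]. /k/ is a voiceless obstruent between vowels /u/ and /o/, so it voices to [g]. /k/ is a voiceless obstruent between vowels /o/ and /u/, so it voices to [g]. /zaotukokud/ → zaodugogud.
Rule 3 (intervocalic spirantization): /d/ is a stop between vowels /o/ and /u/, so it spirantizes to the fricative [z]. /zaodugogud/ → zaozugogud.
Rule 4 (final devoicing): /d/ is a voiced obstruent in word-final position, so it devoices to [t]. /zaozugogud/ → zaozugogut.

zaozugogut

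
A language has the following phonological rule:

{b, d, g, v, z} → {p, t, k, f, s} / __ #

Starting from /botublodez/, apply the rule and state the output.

botublodes

Scanning /botublodez/: /b/ at position 1 is not in the conditioning environment; /b/ at position 5 is not in the conditioning environment; /d/ at position 8 is not in the conditioning environment; /z/ is a voiced obstruent in word-final position, so it devoices to [s].
Result: [botublodes].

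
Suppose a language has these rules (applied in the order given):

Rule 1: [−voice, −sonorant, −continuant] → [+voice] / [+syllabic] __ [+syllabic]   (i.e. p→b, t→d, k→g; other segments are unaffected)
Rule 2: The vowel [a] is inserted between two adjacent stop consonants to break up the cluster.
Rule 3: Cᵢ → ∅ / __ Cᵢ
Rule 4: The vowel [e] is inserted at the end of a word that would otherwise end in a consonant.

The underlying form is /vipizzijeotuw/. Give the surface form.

Rule 1 (intervocalic voicing): /p/ is a voiceless stop between vowels /i/ and /i/, so it voices to [b]. /t/ is a voiceless stop between vowels /o/ and /u/, so it voices to [d]. /vipizzijeotuw/ → vibizzijeoduw.
Rule 2 (stop-cluster a-epenthesis): no segment meets the environment; /vibizzijeoduw/ is unchanged.
Rule 3 (degemination): /zz/ is a geminate; the first /z/ deletes. /vibizzijeoduw/ → vibizijeoduw.
Rule 4 (final e-epenthesis): the form ends in the consonant /w/, so [e] is inserted word-finally. /vibizijeoduw/ → vibizijeoduwe.

vibizijeoduwe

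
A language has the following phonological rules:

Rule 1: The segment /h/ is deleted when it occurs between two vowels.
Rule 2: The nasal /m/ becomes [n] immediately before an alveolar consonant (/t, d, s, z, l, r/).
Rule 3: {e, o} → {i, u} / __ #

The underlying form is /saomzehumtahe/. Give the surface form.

Rule 1 (intervocalic h-deletion): /h/ occurs between vowels /e/ and /u/, so it deletes. /h/ occurs between vowels /a/ and /e/, so it deletes. /saomzehumtahe/ → saomzeumtae.
Rule 2 (nasal place assimilation): /m/ precedes the alveolar consonant /z/, so it assimilates in place to [n]. /m/ precedes the alveolar consonant /t/, so it assimilates in place to [n]. /saomzeumtae/ → saonzeuntae.
Rule 3 (final vowel raising): /e/ is a mid vowel in word-final position, so it raises to [i]. /saonzeuntae/ → saonzeuntai.

saonzeuntai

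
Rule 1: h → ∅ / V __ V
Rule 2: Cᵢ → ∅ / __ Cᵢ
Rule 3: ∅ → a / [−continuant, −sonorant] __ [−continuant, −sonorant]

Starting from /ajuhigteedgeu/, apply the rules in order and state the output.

Rule 1 (intervocalic h-deletion): /h/ occurs between vowels /u/ and /i/, so it deletes. /ajuhigteedgeu/ → ajuigteedgeu.
Rule 2 (degemination): no segment meets the environment; /ajuigteedgeu/ is unchanged.
Rule 3 (stop-cluster a-epenthesis): /g/ and /t/ form a stop–stop cluster, so [a] is inserted between them. /d/ and /g/ form a stop–stop cluster, so [a] is inserted between them. /ajuigteedgeu/ → ajuigateedageu.

ajuigateedageu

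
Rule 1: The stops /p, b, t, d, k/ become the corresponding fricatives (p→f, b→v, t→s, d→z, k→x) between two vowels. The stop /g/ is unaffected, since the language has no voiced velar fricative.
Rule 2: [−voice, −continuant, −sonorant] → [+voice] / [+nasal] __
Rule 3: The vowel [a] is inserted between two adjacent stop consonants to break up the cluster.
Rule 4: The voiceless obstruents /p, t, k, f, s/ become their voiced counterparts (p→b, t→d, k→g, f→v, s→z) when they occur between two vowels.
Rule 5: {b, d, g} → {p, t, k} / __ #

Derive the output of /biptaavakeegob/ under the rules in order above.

bibadaavaxeegop

Rule 1 (intervocalic spirantization): /k/ is a stop between vowels /a/ and /e/, so it spirantizes to the fricative [x]. /biptaavakeegob/ → biptaavaxeegob.
Rule 2 (post-nasal voicing): no segment meets the environment; /biptaavaxeegob/ is unchanged.
Rule 3 (stop-cluster a-epenthesis): /p/ and /t/ form a stop–stop cluster, so [a] is inserted between them. /biptaavaxeegob/ → bipataavaxeegob.
Rule 4 (intervocalic voicing): /p/ is a voiceless obstruent between vowels /i/ and /a/, so it voices to [b]. /t/ is a voiceless obstruent between vowels /a/ and /a/, so it voices to [d]. /bipataavaxeegob/ → bibadaavaxeegob.
Rule 5 (final devoicing): /b/ is a voiced stop in word-final position, so it devoices to [p]. /bibadaavaxeegob/ → bibadaavaxeegop.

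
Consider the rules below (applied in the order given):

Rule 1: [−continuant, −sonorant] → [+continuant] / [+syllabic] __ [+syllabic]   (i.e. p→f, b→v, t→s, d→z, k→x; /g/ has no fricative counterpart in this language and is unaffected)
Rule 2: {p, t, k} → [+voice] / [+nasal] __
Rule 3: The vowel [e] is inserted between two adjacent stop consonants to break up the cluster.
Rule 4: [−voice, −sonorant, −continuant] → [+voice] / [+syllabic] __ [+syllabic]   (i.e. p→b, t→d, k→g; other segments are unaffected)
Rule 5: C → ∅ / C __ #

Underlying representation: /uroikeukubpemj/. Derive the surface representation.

uroixeuxubebem

Rule 1 (intervocalic spirantization): /k/ is a stop between vowels /i/ and /e/, so it spirantizes to the fricative [x]. /k/ is a stop between vowels /u/ and /u/, so it spirantizes to the fricative [x]. /uroikeukubpemj/ → uroixeuxubpemj.
Rule 2 (post-nasal voicing): no segment meets the environment; /uroixeuxubpemj/ is unchanged.
Rule 3 (stop-cluster e-epenthesis): /b/ and /p/ form a stop–stop cluster, so [e] is inserted between them. /uroixeuxubpemj/ → uroixeuxubepemj.
Rule 4 (intervocalic voicing): /p/ is a voiceless stop between vowels /e/ and /e/, so it voices to [b]. /uroixeuxubepemj/ → uroixeuxubebemj.
Rule 5 (final cluster simplification): /j/ is the second consonant of a word-final cluster /mj/, so it deletes. /uroixeuxubebemj/ → uroixeuxubebem.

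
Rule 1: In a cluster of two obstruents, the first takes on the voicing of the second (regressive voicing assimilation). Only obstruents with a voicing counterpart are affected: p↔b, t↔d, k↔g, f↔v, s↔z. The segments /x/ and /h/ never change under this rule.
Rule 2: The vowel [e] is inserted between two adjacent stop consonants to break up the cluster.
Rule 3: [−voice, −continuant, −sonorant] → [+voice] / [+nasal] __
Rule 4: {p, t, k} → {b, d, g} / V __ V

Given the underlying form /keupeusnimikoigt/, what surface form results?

Rule 1 (regressive voicing assimilation): /g/ precedes the voiceless obstruent /t/, so it devoices to [k] by assimilation. /keupeusnimikoigt/ → keupeusnimikoikt.
Rule 2 (stop-cluster e-epenthesis): /k/ and /t/ form a stop–stop cluster, so [e] is inserted between them. /keupeusnimikoikt/ → keupeusnimikoiket.
Rule 3 (post-nasal voicing): no segment meets the environment; /keupeusnimikoiket/ is unchanged.
Rule 4 (intervocalic voicing): /p/ is a voiceless stop between vowels /u/ and /e/, so it voices to [b]. /k/ is a voiceless stop between vowels /i/ and /o/, so it voices to [g]. /k/ is a voiceless stop between vowels /i/ and /e/, so it voices to [g]. /keupeusnimikoiket/ → keubeusnimigoiget.

keubeusnimigoiget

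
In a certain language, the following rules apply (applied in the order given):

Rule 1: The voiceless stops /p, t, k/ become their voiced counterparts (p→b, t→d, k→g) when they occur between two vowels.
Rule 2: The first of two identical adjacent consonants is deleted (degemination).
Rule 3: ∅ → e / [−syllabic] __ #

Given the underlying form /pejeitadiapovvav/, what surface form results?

Rule 1 (intervocalic voicing): /t/ is a voiceless stop between vowels /i/ and /a/, so it voices to [d]. /p/ is a voiceless stop between vowels /a/ and /o/, so it voices to [b]. /pejeitadiapovvav/ → pejeidadiabovvav.
Rule 2 (degemination): /vv/ is a geminate; the first /v/ deletes. /pejeidadiabovvav/ → pejeidadiabovav.
Rule 3 (final e-epenthesis): the form ends in the consonant /v/, so [e] is inserted word-finally. /pejeidadiabovav/ → pejeidadiabovave.

pejeidadiabovave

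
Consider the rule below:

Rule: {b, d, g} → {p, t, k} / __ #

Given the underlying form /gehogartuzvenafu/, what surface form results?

No segment of /gehogartuzvenafu/ meets the structural description of the rule, so the form surfaces unchanged.

gehogartuzvenafu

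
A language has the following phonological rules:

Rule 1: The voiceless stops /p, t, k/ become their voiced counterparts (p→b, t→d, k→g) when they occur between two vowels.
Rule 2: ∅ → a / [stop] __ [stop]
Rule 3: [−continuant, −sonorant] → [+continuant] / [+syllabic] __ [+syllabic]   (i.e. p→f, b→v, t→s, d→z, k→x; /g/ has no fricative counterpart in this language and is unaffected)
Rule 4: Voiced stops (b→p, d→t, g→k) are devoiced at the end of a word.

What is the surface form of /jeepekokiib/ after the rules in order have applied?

jeevegogiip

Rule 1 (intervocalic voicing): /p/ is a voiceless stop between vowels /e/ and /e/, so it voices to [b]. /k/ is a voiceless stop between vowels /e/ and /o/, so it voices to [g]. /k/ is a voiceless stop between vowels /o/ and /i/, so it voices to [g]. /jeepekokiib/ → jeebegogiib.
Rule 2 (stop-cluster a-epenthesis): no segment meets the environment; /jeebegogiib/ is unchanged.
Rule 3 (intervocalic spirantization): /b/ is a stop between vowels /e/ and /e/, so it spirantizes to the fricative [v]. /jeebegogiib/ → jeevegogiib.
Rule 4 (final devoicing): /b/ is a voiced stop in word-final position, so it devoices to [p]. /jeevegogiib/ → jeevegogiip.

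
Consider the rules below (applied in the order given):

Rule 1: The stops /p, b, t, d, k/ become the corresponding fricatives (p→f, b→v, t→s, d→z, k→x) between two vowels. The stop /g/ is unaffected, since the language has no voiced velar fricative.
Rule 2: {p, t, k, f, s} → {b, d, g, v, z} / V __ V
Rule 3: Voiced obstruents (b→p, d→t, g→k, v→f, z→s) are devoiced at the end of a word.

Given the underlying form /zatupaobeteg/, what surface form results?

zazuvaovezek

Rule 1 (intervocalic spirantization): /t/ is a stop between vowels /a/ and /u/, so it spirantizes to the fricative [s]. /p/ is a stop between vowels /u/ and /a/, so it spirantizes to the fricative [f]. /b/ is a stop between vowels /o/ and /e/, so it spirantizes to the fricative [v]. /t/ is a stop between vowels /e/ and /e/, so it spirantizes to the fricative [s]. /zatupaobeteg/ → zasufaoveseg.
Rule 2 (intervocalic voicing): /s/ is a voiceless obstruent between vowels /a/ and /u/, so it voices to [z]. /f/ is a voiceless obstruent between vowels /u/ and /a/, so it voices to [v]. /s/ is a voiceless obstruent between vowels /e/ and /e/, so it voices to [z]. /zasufaoveseg/ → zazuvaovezeg.
Rule 3 (final devoicing): /g/ is a voiced obstruent in word-final position, so it devoices to [k]. /zazuvaovezeg/ → zazuvaovezek.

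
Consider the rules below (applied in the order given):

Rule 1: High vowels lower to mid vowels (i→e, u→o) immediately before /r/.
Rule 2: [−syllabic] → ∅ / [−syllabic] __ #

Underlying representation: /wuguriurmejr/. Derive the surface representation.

wugoriormej

Rule 1 (pre-rhotic lowering): /u/ is a high vowel immediately before /r/, so it lowers to [o]. /u/ is a high vowel immediately before /r/, so it lowers to [o]. /wuguriurmejr/ → wugoriormejr.
Rule 2 (final cluster simplification): /r/ is the second consonant of a word-final cluster /jr/, so it deletes. /wugoriormejr/ → wugoriormej.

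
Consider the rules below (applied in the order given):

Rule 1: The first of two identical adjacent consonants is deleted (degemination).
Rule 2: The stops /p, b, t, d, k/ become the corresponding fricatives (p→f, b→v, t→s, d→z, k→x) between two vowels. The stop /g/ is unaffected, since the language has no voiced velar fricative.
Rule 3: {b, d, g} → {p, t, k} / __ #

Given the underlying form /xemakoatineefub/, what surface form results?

xemaxoasineefup

Rule 1 (degemination): no segment meets the environment; /xemakoatineefub/ is unchanged.
Rule 2 (intervocalic spirantization): /k/ is a stop between vowels /a/ and /o/, so it spirantizes to the fricative [x]. /t/ is a stop between vowels /a/ and /i/, so it spirantizes to the fricative [s]. /xemakoatineefub/ → xemaxoasineefub.
Rule 3 (final devoicing): /b/ is a voiced stop in word-final position, so it devoices to [p]. /xemaxoasineefub/ → xemaxoasineefup.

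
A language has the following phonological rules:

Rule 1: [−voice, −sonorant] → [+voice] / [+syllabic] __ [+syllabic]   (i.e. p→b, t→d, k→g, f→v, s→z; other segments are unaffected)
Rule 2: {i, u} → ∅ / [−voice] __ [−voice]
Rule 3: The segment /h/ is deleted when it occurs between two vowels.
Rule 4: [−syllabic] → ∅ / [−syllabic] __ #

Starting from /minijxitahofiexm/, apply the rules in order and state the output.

minijxidaoviex

Rule 1 (intervocalic voicing): /t/ is a voiceless obstruent between vowels /i/ and /a/, so it voices to [d]. /f/ is a voiceless obstruent between vowels /o/ and /i/, so it voices to [v]. /minijxitahofiexm/ → minijxidahoviexm.
Rule 2 (high vowel syncope): no segment meets the environment; /minijxidahoviexm/ is unchanged.
Rule 3 (intervocalic h-deletion): /h/ occurs between vowels /a/ and /o/, so it deletes. /minijxidahoviexm/ → minijxidaoviexm.
Rule 4 (final cluster simplification): /m/ is the second consonant of a word-final cluster /xm/, so it deletes. /minijxidaoviexm/ → minijxidaoviex.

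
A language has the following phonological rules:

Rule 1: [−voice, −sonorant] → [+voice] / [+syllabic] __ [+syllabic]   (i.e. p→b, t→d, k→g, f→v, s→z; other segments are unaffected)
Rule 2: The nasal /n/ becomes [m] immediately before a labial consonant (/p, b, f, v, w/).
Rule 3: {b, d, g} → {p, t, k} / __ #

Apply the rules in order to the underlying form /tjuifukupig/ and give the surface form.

Rule 1 (intervocalic voicing): /f/ is a voiceless obstruent between vowels /i/ and /u/, so it voices to [v]. /k/ is a voiceless obstruent between vowels /u/ and /u/, so it voices to [g]. /p/ is a voiceless obstruent between vowels /u/ and /i/, so it voices to [b]. /tjuifukupig/ → tjuivugubig.
Rule 2 (nasal place assimilation): no segment meets the environment; /tjuivugubig/ is unchanged.
Rule 3 (final devoicing): /g/ is a voiced stop in word-final position, so it devoices to [k]. /tjuivugubig/ → tjuivugubik.

tjuivugubik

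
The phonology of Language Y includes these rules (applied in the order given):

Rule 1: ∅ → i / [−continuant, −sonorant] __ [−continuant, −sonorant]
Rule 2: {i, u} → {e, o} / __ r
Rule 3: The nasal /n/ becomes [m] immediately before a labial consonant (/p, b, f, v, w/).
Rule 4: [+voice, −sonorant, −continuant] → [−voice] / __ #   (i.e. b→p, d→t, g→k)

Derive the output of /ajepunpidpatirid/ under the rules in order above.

ajepumpidipaterit

Rule 1 (stop-cluster i-epenthesis): /d/ and /p/ form a stop–stop cluster, so [i] is inserted between them. /ajepunpidpatirid/ → ajepunpidipatirid.
Rule 2 (pre-rhotic lowering): /i/ is a high vowel immediately before /r/, so it lowers to [e]. /ajepunpidipatirid/ → ajepunpidipaterid.
Rule 3 (nasal place assimilation): /n/ precedes the labial consonant /p/, so it assimilates in place to [m]. /ajepunpidipaterid/ → ajepumpidipaterid.
Rule 4 (final devoicing): /d/ is a voiced stop in word-final position, so it devoices to [t]. /ajepumpidipaterid/ → ajepumpidipaterit.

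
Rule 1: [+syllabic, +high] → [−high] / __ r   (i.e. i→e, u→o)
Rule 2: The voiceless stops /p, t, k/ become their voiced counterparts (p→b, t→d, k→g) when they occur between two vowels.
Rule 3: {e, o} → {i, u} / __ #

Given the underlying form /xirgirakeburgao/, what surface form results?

Rule 1 (pre-rhotic lowering): /i/ is a high vowel immediately before /r/, so it lowers to [e]. /i/ is a high vowel immediately before /r/, so it lowers to [e]. /u/ is a high vowel immediately before /r/, so it lowers to [o]. /xirgirakeburgao/ → xergerakeborgao.
Rule 2 (intervocalic voicing): /k/ is a voiceless stop between vowels /a/ and /e/, so it voices to [g]. /xergerakeborgao/ → xergerageborgao.
Rule 3 (final vowel raising): /o/ is a mid vowel in word-final position, so it raises to [u]. /xergerageborgao/ → xergerageborgau.

xergerageborgau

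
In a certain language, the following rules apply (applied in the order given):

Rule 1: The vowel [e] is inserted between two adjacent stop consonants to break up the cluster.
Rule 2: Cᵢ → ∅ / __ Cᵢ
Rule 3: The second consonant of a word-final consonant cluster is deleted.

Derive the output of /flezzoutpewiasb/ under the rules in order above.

Rule 1 (stop-cluster e-epenthesis): /t/ and /p/ form a stop–stop cluster, so [e] is inserted between them. /flezzoutpewiasb/ → flezzoutepewiasb.
Rule 2 (degemination): /zz/ is a geminate; the first /z/ deletes. /flezzoutepewiasb/ → flezoutepewiasb.
Rule 3 (final cluster simplification): /b/ is the second consonant of a word-final cluster /sb/, so it deletes. /flezoutepewiasb/ → flezoutepewias.

flezoutepewias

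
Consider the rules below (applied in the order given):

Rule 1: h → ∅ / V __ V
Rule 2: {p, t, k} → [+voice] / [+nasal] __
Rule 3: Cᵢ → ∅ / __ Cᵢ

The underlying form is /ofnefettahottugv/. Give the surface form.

Rule 1 (intervocalic h-deletion): /h/ occurs between vowels /a/ and /o/, so it deletes. /ofnefettahottugv/ → ofnefettaottugv.
Rule 2 (post-nasal voicing): no segment meets the environment; /ofnefettaottugv/ is unchanged.
Rule 3 (degemination): /tt/ is a geminate; the first /t/ deletes. /tt/ is a geminate; the first /t/ deletes. /ofnefettaottugv/ → ofnefetaotugv.

ofnefetaotugv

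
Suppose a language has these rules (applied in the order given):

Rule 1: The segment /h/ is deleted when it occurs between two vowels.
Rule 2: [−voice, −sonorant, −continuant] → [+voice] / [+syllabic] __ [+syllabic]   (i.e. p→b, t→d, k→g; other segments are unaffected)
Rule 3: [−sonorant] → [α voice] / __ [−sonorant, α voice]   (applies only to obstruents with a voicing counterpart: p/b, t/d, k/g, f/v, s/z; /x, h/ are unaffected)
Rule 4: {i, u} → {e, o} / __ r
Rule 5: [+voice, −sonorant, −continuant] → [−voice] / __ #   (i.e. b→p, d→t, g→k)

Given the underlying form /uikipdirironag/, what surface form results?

uigibdereronak

Rule 1 (intervocalic h-deletion): no segment meets the environment; /uikipdirironag/ is unchanged.
Rule 2 (intervocalic voicing): /k/ is a voiceless stop between vowels /i/ and /i/, so it voices to [g]. /uikipdirironag/ → uigipdirironag.
Rule 3 (regressive voicing assimilation): /p/ precedes the voiced obstruent /d/, so it voices to [b] by assimilation. /uigipdirironag/ → uigibdirironag.
Rule 4 (pre-rhotic lowering): /i/ is a high vowel immediately before /r/, so it lowers to [e]. /i/ is a high vowel immediately before /r/, so it lowers to [e]. /uigibdirironag/ → uigibdereronag.
Rule 5 (final devoicing): /g/ is a voiced stop in word-final position, so it devoices to [k]. /uigibdereronag/ → uigibdereronak.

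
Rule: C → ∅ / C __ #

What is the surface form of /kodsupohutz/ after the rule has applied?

/z/ is the second consonant of a word-final cluster /tz/, so it deletes.
The other instances of /k/, /d/, /s/, /p/, /h/, /t/ do not occur in the required environment and remain unchanged.
Surface form: [kodsupohut].

kodsupohut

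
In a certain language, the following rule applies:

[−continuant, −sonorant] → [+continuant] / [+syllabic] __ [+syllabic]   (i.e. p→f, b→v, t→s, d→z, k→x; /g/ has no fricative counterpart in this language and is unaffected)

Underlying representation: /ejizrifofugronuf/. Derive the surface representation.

No segment of /ejizrifofugronuf/ meets the structural description of the rule, so the form surfaces unchanged.

ejizrifofugronuf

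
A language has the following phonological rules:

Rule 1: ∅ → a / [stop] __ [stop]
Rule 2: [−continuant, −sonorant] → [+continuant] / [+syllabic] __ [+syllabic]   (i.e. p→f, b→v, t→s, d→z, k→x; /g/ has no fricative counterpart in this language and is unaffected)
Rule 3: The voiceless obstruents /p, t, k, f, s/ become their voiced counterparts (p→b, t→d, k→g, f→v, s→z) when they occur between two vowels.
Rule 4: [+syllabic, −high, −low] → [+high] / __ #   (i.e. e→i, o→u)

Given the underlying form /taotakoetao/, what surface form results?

Rule 1 (stop-cluster a-epenthesis): no segment meets the environment; /taotakoetao/ is unchanged.
Rule 2 (intervocalic spirantization): /t/ is a stop between vowels /o/ and /a/, so it spirantizes to the fricative [s]. /k/ is a stop between vowels /a/ and /o/, so it spirantizes to the fricative [x]. /t/ is a stop between vowels /e/ and /a/, so it spirantizes to the fricative [s]. /taotakoetao/ → taosaxoesao.
Rule 3 (intervocalic voicing): /s/ is a voiceless obstruent between vowels /o/ and /a/, so it voices to [z]. /s/ is a voiceless obstruent between vowels /e/ and /a/, so it voices to [z]. /taosaxoesao/ → taozaxoezao.
Rule 4 (final vowel raising): /o/ is a mid vowel in word-final position, so it raises to [u]. /taozaxoezao/ → taozaxoezau.

taozaxoezau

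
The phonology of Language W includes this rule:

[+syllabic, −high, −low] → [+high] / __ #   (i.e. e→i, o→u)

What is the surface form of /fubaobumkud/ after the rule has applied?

fubaobumkud

No segment of /fubaobumkud/ meets the structural description of the rule, so the form surfaces unchanged.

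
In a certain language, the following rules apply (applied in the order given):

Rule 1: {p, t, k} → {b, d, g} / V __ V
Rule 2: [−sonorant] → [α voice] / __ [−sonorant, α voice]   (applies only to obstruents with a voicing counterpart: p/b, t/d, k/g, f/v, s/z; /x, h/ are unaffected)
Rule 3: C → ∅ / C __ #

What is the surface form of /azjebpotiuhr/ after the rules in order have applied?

Rule 1 (intervocalic voicing): /t/ is a voiceless stop between vowels /o/ and /i/, so it voices to [d]. /azjebpotiuhr/ → azjebpodiuhr.
Rule 2 (regressive voicing assimilation): /b/ precedes the voiceless obstruent /p/, so it devoices to [p] by assimilation. /azjebpodiuhr/ → azjeppodiuhr.
Rule 3 (final cluster simplification): /r/ is the second consonant of a word-final cluster /hr/, so it deletes. /azjeppodiuhr/ → azjeppodiuh.

azjeppodiuh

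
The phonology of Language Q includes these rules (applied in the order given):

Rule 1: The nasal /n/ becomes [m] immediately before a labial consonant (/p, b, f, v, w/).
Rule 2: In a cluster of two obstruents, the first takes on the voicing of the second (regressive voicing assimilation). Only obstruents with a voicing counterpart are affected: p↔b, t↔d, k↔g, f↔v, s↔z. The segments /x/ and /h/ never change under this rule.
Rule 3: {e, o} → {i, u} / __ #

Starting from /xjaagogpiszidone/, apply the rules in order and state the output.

xjaagokpizzidoni

Rule 1 (nasal place assimilation): no segment meets the environment; /xjaagogpiszidone/ is unchanged.
Rule 2 (regressive voicing assimilation): /g/ precedes the voiceless obstruent /p/, so it devoices to [k] by assimilation. /s/ precedes the voiced obstruent /z/, so it voices to [z] by assimilation. /xjaagogpiszidone/ → xjaagokpizzidone.
Rule 3 (final vowel raising): /e/ is a mid vowel in word-final position, so it raises to [i]. /xjaagokpizzidone/ → xjaagokpizzidoni.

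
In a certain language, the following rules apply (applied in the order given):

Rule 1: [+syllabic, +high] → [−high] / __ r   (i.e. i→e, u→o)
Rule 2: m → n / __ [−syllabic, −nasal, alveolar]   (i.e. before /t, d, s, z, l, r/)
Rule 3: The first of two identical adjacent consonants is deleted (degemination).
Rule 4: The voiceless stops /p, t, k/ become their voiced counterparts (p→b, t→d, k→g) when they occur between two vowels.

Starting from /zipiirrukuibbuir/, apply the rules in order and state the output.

Rule 1 (pre-rhotic lowering): /i/ is a high vowel immediately before /r/, so it lowers to [e]. /i/ is a high vowel immediately before /r/, so it lowers to [e]. /zipiirrukuibbuir/ → zipierrukuibbuer.
Rule 2 (nasal place assimilation): no segment meets the environment; /zipierrukuibbuer/ is unchanged.
Rule 3 (degemination): /rr/ is a geminate; the first /r/ deletes. /bb/ is a geminate; the first /b/ deletes. /zipierrukuibbuer/ → zipierukuibuer.
Rule 4 (intervocalic voicing): /p/ is a voiceless stop between vowels /i/ and /i/, so it voices to [b]. /k/ is a voiceless stop between vowels /u/ and /u/, so it voices to [g]. /zipierukuibuer/ → zibieruguibuer.

zibieruguibuer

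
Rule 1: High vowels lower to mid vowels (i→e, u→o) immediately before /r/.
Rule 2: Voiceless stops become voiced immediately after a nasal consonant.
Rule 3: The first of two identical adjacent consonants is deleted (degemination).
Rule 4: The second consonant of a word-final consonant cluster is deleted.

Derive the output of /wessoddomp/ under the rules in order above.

wesodom

Rule 1 (pre-rhotic lowering): no segment meets the environment; /wessoddomp/ is unchanged.
Rule 2 (post-nasal voicing): /p/ is a voiceless stop immediately after the nasal /m/, so it voices to [b]. /wessoddomp/ → wessoddomb.
Rule 3 (degemination): /ss/ is a geminate; the first /s/ deletes. /dd/ is a geminate; the first /d/ deletes. /wessoddomb/ → wesodomb.
Rule 4 (final cluster simplification): /b/ is the second consonant of a word-final cluster /mb/, so it deletes. /wesodomb/ → wesodom.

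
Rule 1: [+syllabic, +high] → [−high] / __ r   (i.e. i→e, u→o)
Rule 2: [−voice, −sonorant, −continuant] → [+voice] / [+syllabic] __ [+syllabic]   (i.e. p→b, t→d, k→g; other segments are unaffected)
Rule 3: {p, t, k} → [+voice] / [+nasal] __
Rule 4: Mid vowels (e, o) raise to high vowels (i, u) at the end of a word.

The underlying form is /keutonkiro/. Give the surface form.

Rule 1 (pre-rhotic lowering): /i/ is a high vowel immediately before /r/, so it lowers to [e]. /keutonkiro/ → keutonkero.
Rule 2 (intervocalic voicing): /t/ is a voiceless stop between vowels /u/ and /o/, so it voices to [d]. /keutonkero/ → keudonkero.
Rule 3 (post-nasal voicing): /k/ is a voiceless stop immediately after the nasal /n/, so it voices to [g]. /keudonkero/ → keudongero.
Rule 4 (final vowel raising): /o/ is a mid vowel in word-final position, so it raises to [u]. /keudongero/ → keudongeru.

keudongeru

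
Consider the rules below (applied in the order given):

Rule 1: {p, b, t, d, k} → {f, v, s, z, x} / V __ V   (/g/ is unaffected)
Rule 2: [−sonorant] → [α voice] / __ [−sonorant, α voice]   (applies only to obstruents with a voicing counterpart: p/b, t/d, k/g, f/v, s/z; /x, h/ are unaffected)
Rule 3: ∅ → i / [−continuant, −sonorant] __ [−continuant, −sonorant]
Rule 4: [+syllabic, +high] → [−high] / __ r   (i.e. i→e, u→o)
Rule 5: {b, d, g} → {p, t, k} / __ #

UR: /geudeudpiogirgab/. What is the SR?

geuzeutipiogergap

Rule 1 (intervocalic spirantization): /d/ is a stop between vowels /u/ and /e/, so it spirantizes to the fricative [z]. /geudeudpiogirgab/ → geuzeudpiogirgab.
Rule 2 (regressive voicing assimilation): /d/ precedes the voiceless obstruent /p/, so it devoices to [t] by assimilation. /geuzeudpiogirgab/ → geuzeutpiogirgab.
Rule 3 (stop-cluster i-epenthesis): /t/ and /p/ form a stop–stop cluster, so [i] is inserted between them. /geuzeutpiogirgab/ → geuzeutipiogirgab.
Rule 4 (pre-rhotic lowering): /i/ is a high vowel immediately before /r/, so it lowers to [e]. /geuzeutipiogirgab/ → geuzeutipiogergab.
Rule 5 (final devoicing): /b/ is a voiced stop in word-final position, so it devoices to [p]. /geuzeutipiogergab/ → geuzeutipiogergap.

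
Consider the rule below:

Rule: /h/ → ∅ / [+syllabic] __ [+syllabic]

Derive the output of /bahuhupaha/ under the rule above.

bauupaa

/h/ occurs between vowels /a/ and /u/, so it deletes.
/h/ occurs between vowels /u/ and /u/, so it deletes.
/h/ occurs between vowels /a/ and /a/, so it deletes.
Surface form: [bauupaa].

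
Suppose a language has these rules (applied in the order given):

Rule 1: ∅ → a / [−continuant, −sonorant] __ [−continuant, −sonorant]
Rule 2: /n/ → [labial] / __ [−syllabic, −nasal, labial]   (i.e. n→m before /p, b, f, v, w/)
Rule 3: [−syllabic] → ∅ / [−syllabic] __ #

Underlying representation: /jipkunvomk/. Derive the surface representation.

Rule 1 (stop-cluster a-epenthesis): /p/ and /k/ form a stop–stop cluster, so [a] is inserted between them. /jipkunvomk/ → jipakunvomk.
Rule 2 (nasal place assimilation): /n/ precedes the labial consonant /v/, so it assimilates in place to [m]. /jipakunvomk/ → jipakumvomk.
Rule 3 (final cluster simplification): /k/ is the second consonant of a word-final cluster /mk/, so it deletes. /jipakumvomk/ → jipakumvom.

jipakumvom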